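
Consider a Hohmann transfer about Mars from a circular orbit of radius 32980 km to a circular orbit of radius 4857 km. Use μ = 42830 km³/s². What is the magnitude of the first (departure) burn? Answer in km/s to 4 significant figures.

Transfer-ellipse semi-major axis a_t = (r₁ + r₂)/2 = (32980 + 4857)/2 = 18918.5 km.
Circular speed at r = 32980 km: v_c = √(μ/r) = 1.1396 km/s.
Transfer-orbit speed at the same r (vis-viva, a = a_t): v_t = √[μ(2/r − 1/a_t)] = 0.57742 km/s.
Δv₁ = |v_t − v_c| = |0.57742 − 1.1396| = 0.5622 km/s.

Δv₁ = 0.5622 km/s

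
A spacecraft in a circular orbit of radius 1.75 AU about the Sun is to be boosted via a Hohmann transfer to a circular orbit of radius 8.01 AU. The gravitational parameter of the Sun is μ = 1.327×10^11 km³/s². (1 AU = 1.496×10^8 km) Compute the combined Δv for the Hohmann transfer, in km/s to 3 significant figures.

Δv = 10.6 km/s

In km: r₁ = 1.75 × 1.496×10^8 = 2.618×10^8 km; r₂ = 8.01 × 1.496×10^8 = 1.198296×10^9 km.
Semi-major axis of the transfer orbit: a_t = (2.618×10^8 + 1.198296×10^9)/2 = 7.30048×10^8 km.
At r₁ the circular-orbit speed is v₁ = √(μ/r₁) = 22.51 km/s.
Transfer-orbit speed at r₁ (vis-viva): v_p = √[μ(2/r₁ − 1/a_t)] = 28.84 km/s.
First burn Δv₁ = |v_p − v₁| = 6.330 km/s.
At r₂, v₂ = √(μ/r₂) = 10.5233 km/s.
Transfer-orbit speed at r₂: v_a = √[μ(2/r₂ − 1/a_t)] = 6.30177 km/s.
Second burn Δv₂ = |v₂ − v_a| = 4.222 km/s.
Δv = Δv₁ + Δv₂ = 6.330 + 4.222 = 10.55 km/s.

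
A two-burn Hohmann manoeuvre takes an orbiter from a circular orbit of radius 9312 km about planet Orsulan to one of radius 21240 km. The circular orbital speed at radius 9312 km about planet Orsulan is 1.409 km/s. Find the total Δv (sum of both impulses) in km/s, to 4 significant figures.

Δv = 0.4570 km/s

From the circular-orbit relation v² = μ/r at r = 9312 km: μ = v²r = (1.409)² × 9312 = 18486.9 km³/s².
Transfer-ellipse semi-major axis a_t = (r₁ + r₂)/2 = (9312 + 21240)/2 = 15276 km.
Circular speed at r₁: v₁ = √(μ/r₁) = √(18486.9/9312) = 1.40900 km/s.
On the transfer ellipse at r₁, vis-viva equation gives v_p = √[μ(2/r₁ − 1/a_t)] = 1.66144 km/s.
First burn Δv₁ = |v_p − v₁| = 0.25244 km/s.
At r₂, v₂ = √(μ/r₂) = 0.93294 km/s.
Transfer-orbit speed at r₂: v_a = √[μ(2/r₂ − 1/a_t)] = 0.72840 km/s.
Second burn Δv₂ = |v₂ − v_a| = 0.20454 km/s.
Total Δv = Δv₁ + Δv₂ = 0.4570 km/s.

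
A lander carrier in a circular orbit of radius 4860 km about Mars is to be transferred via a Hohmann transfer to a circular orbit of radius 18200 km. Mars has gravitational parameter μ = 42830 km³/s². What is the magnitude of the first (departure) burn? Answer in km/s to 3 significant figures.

Δv₁ = 0.761 km/s

Semi-major axis of the transfer orbit: a_t = (4860 + 18200)/2 = 11530 km.
Circular speed at r = 4860 km: v_c = √(μ/r) = 2.9686 km/s.
Vis-viva on the transfer ellipse at r = 4860 km gives v_t = √[μ(2/r − 1/a_t)] = 3.7297 km/s.
Δv₁ = |v_t − v_c| = |3.7297 − 2.9686| = 0.7611 km/s.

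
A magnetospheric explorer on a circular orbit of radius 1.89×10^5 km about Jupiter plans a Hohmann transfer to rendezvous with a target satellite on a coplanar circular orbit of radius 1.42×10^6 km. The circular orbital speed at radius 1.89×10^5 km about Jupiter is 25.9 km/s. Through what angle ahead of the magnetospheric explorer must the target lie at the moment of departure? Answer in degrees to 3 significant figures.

From the circular-orbit relation v² = μ/r at r = 1.89×10^5 km: μ = v²r = (25.9)² × 1.89×10^5 = 1.26783×10^8 km³/s².
Semi-major axis of the transfer orbit: a_t = (1.890×10^5 + 1.420×10^6)/2 = 8.045×10^5 km.
The half-period of the transfer ellipse is t = π√(a_t³/μ) = 2.0133×10^5 s.
The target's mean motion on its circular orbit is ω₂ = √(μ/r₂³) = 6.6542×10^-6 rad/s.
Angle swept by the target during transfer: ω₂·t = 1.3397 rad = 76.76°.
The magnetospheric explorer traverses 180° on the transfer ellipse, so the target must lead by 180° − 76.76° = 103°.

φ = 103°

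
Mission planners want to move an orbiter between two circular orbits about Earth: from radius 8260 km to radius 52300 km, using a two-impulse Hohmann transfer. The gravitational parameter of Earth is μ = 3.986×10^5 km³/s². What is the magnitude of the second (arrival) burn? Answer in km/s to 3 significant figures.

Δv₂ = 1.32 km/s

Semi-major axis of the transfer orbit: a_t = (8260 + 52300)/2 = 30280 km.
Circular speed at r = 52300 km: v_c = √(μ/r) = 2.761 km/s.
Transfer-orbit speed at the same r (vis-viva, a = a_t): v_t = √[μ(2/r − 1/a_t)] = 1.442 km/s.
Δv₂ = |v_t − v_c| = |1.442 − 2.761| = 1.319 km/s.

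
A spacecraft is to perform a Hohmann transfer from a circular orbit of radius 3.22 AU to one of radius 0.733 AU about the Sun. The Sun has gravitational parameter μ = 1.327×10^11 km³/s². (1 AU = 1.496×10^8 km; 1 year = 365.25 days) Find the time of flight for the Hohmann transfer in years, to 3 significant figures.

In km: r₁ = 3.22 × 1.496×10^8 = 4.81712×10^8 km; r₂ = 0.733 × 1.496×10^8 = 1.096568×10^8 km.
Transfer-ellipse semi-major axis a_t = (r₁ + r₂)/2 = (4.81712×10^8 + 1.096568×10^8)/2 = 2.956844×10^8 km.
Half the transfer-orbit period gives t = π√(a_t³/μ) = 4.385×10^7 s.
Converting: 4.385×10^7 s ÷ 3.15576×10^7 s/year (365.25 × 86400) = 1.39 years.

t = 1.39 years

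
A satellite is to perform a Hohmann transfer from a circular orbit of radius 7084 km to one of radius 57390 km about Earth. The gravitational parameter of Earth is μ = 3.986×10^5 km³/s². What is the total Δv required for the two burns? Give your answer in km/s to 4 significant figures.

Transfer-ellipse semi-major axis a_t = (r₁ + r₂)/2 = (7084 + 57390)/2 = 32237 km.
At r₁ the circular-orbit speed is v₁ = √(μ/r₁) = 7.50118 km/s.
Transfer-orbit speed at r₁ (vis-viva equation): v_p = √[μ(2/r₁ − 1/a_t)] = 10.0085 km/s.
First burn Δv₁ = |v_p − v₁| = 2.507 km/s.
At r₂, v₂ = √(μ/r₂) = 2.635 km/s.
Transfer-orbit speed at r₂: v_a = √[μ(2/r₂ − 1/a_t)] = 1.235 km/s.
Second burn Δv₂ = |v₂ − v_a| = 1.400 km/s.
Δv = Δv₁ + Δv₂ = 2.507 + 1.400 = 3.907 km/s.

Δv = 3.907 km/s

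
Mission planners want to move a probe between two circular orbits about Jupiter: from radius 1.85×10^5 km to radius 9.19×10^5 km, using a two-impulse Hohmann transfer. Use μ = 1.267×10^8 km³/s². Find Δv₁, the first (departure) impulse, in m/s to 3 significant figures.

Δv₁ = 7600 m/s

The Hohmann ellipse has a_t = (r₁ + r₂)/2 = 5.520×10^5 km.
On the circular orbit at r = 1.850×10^5 km, v_c = √(μ/r) = 26.170 km/s.
Transfer-orbit speed at the same r (vis-viva, a = a_t): v_t = √[μ(2/r − 1/a_t)] = 33.767 km/s.
Δv₁ = |v_t − v_c| = |33.767 − 26.170| = 7.597 km/s.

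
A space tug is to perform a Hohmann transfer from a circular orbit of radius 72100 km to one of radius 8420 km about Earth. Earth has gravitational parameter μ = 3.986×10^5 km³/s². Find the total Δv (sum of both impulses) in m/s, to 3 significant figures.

Transfer-ellipse semi-major axis a_t = (r₁ + r₂)/2 = (72100 + 8420)/2 = 40260 km.
Circular speed at r₁: v₁ = √(μ/r₁) = √(3.986×10^5/72100) = 2.351 km/s.
On the transfer ellipse at r₁, vis-viva gives v_a = √[μ(2/r₁ − 1/a_t)] = 1.075 km/s.
First burn Δv₁ = |v_a − v₁| = 1.276 km/s.
At r₂, v₂ = √(μ/r₂) = 6.8804 km/s.
Transfer-orbit speed at r₂: v_p = √[μ(2/r₂ − 1/a_t)] = 9.2075 km/s.
Second burn Δv₂ = |v₂ − v_p| = 2.327 km/s.
Total Δv = Δv₁ + Δv₂ = 3.603 km/s.

Δv = 3600 m/s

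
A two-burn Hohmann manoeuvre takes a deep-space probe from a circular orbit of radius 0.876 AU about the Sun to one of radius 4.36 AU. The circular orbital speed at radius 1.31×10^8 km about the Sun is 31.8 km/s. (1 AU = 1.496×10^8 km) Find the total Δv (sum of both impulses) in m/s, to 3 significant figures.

From the circular-orbit relation v² = μ/r at r = 1.31×10^8 km: μ = v²r = (31.8)² × 1.31×10^8 = 1.32472×10^11 km³/s².
In km: r₁ = 0.876 × 1.496×10^8 = 1.310496×10^8 km; r₂ = 4.36 × 1.496×10^8 = 6.52256×10^8 km.
Semi-major axis of the transfer orbit: a_t = (1.310496×10^8 + 6.52256×10^8)/2 = 3.916528×10^8 km.
Circular speed at r₁: v₁ = √(μ/r₁) = √(1.32472×10^11/1.310496×10^8) = 31.794 km/s.
Transfer-orbit speed at r₁ (vis-viva): v_p = √[μ(2/r₁ − 1/a_t)] = 41.030 km/s.
First burn Δv₁ = |v_p − v₁| = 9.236 km/s.
Circular speed at r₂: v₂ = √(μ/r₂) = 14.2513 km/s.
Transfer-orbit speed at r₂: v_a = √[μ(2/r₂ − 1/a_t)] = 8.24368 km/s.
Second burn Δv₂ = |v₂ − v_a| = 6.008 km/s.
Δv = Δv₁ + Δv₂ = 9.236 + 6.008 = 15.24 km/s.

Δv = 15200 m/s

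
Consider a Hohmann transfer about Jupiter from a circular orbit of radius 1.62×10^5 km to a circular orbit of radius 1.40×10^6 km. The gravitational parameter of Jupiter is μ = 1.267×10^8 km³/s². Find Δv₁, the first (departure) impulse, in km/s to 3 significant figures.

Semi-major axis of the transfer orbit: a_t = (1.620×10^5 + 1.400×10^6)/2 = 7.810×10^5 km.
Circular speed at r = 1.620×10^5 km: v_c = √(μ/r) = 27.966 km/s.
Vis-viva on the transfer ellipse at r = 1.620×10^5 km gives v_t = √[μ(2/r − 1/a_t)] = 37.443 km/s.
Δv₁ = |v_t − v_c| = |37.443 − 27.966| = 9.477 km/s.

Δv₁ = 9.48 km/s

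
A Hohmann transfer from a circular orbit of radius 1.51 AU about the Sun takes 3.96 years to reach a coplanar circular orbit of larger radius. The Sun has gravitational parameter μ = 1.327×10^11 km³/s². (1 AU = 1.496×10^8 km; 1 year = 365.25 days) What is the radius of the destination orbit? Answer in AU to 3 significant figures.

r₂ = 6.44 AU

In km: r₁ = 1.51 × 1.496×10^8 = 2.25896×10^8 km.
Transfer time t = 3.96 years × 365.25 × 86400 s = 1.24968096×10^8 s, and t = π√(a_t³/μ).
So a_t = (μ t²/π²)^(1/3) = (1.327×10^11 × (1.24968096×10^8)² / π²)^(1/3) = 5.9437×10^8 km.
Since a_t = (r₁ + r₂)/2, r₂ = 2a_t − r₁ = 2×5.9437×10^8 − 2.25896×10^8 = 9.62844×10^8 km.
In AU: r₂ = 9.62844×10^8 / 1.496×10^8 = 6.44 AU.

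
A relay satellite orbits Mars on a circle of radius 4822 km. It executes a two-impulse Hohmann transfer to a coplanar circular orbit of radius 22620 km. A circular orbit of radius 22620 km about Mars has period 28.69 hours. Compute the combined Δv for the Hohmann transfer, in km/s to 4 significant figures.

Δv = 1.407 km/s

From Kepler's third law T² = 4π²r³/μ at r = 22620 km, T = 28.69 hours = 28.69 × 3600 s = 1.03284×10^5 s: μ = 4π²r³/T² = 42832.3 km³/s².
Semi-major axis of the transfer orbit: a_t = (4822 + 22620)/2 = 13721 km.
At r₁ the circular-orbit speed is v₁ = √(μ/r₁) = 2.9804 km/s.
Transfer-orbit speed at r₁ (vis-viva): v_p = √[μ(2/r₁ − 1/a_t)] = 3.8267 km/s.
First burn Δv₁ = |v_p − v₁| = 0.8463 km/s.
At r₂, v₂ = √(μ/r₂) = 1.3761 km/s.
Transfer-orbit speed at r₂: v_a = √[μ(2/r₂ − 1/a_t)] = 0.81576 km/s.
Second burn Δv₂ = |v₂ − v_a| = 0.5603 km/s.
Total Δv = Δv₁ + Δv₂ = 1.407 km/s.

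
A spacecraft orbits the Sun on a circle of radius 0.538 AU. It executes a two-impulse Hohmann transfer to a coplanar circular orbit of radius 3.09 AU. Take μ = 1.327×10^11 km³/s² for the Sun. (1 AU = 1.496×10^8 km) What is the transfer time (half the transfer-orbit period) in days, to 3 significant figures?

t = 446 days

In km: r₁ = 0.538 × 1.496×10^8 = 8.04848×10^7 km; r₂ = 3.09 × 1.496×10^8 = 4.62264×10^8 km.
Semi-major axis of the transfer orbit: a_t = (8.04848×10^7 + 4.62264×10^8)/2 = 2.713744×10^8 km.
Transfer time t = π√(a_t³/μ) = π√((2.713744×10^8)³ / 1.327×10^11) = 3.855×10^7 s.
Converting: 3.855×10^7 s ÷ 86400 s/day = 446 days.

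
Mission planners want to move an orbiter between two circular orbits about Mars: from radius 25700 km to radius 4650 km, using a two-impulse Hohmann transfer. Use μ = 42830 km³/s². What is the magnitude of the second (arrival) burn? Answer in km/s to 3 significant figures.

Δv₂ = 0.915 km/s

The Hohmann ellipse has a_t = (r₁ + r₂)/2 = 15175 km.
On the circular orbit at r = 4650 km, v_c = √(μ/r) = 3.034922 km/s.
Transfer-orbit speed at the same r (vis-viva, a = a_t): v_t = √[μ(2/r − 1/a_t)] = 3.949570 km/s.
Δv₂ = |v_t − v_c| = |3.949570 − 3.034922| = 0.9146 km/s.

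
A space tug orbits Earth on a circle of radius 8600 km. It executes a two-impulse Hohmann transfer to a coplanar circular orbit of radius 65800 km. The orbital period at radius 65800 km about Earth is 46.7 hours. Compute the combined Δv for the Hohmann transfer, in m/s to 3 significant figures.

From Kepler's third law T² = 4π²r³/μ at r = 65800 km, T = 46.7 hours = 46.7 × 3600 s = 1.6812×10^5 s: μ = 4π²r³/T² = 3.97923×10^5 km³/s².
Semi-major axis of the transfer orbit: a_t = (8600 + 65800)/2 = 37200 km.
At r₁ the circular-orbit speed is v₁ = √(μ/r₁) = 6.8022 km/s.
On the transfer ellipse at r₁, v² = μ(2/r − 1/a) gives v_p = √[μ(2/r₁ − 1/a_t)] = 9.0467 km/s.
First burn Δv₁ = |v_p − v₁| = 2.2445 km/s.
Circular speed at r₂: v₂ = √(μ/r₂) = 2.4592 km/s.
Transfer-orbit speed at r₂: v_a = √[μ(2/r₂ − 1/a_t)] = 1.1824 km/s.
Second burn Δv₂ = |v₂ − v_a| = 1.2768 km/s.
Total Δv = Δv₁ + Δv₂ = 3.521 km/s.

Δv = 3520 m/s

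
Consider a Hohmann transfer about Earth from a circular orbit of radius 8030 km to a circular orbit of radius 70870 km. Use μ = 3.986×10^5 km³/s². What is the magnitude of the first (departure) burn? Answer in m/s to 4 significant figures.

Δv₁ = 2398 m/s

Transfer-ellipse semi-major axis a_t = (r₁ + r₂)/2 = (8030 + 70870)/2 = 39450 km.
On the circular orbit at r = 8030 km, v_c = √(μ/r) = 7.045 km/s.
Transfer-orbit speed at the same r (vis-viva, a = a_t): v_t = √[μ(2/r − 1/a_t)] = 9.443 km/s.
Δv₁ = |v_t − v_c| = |9.443 − 7.045| = 2.398 km/s.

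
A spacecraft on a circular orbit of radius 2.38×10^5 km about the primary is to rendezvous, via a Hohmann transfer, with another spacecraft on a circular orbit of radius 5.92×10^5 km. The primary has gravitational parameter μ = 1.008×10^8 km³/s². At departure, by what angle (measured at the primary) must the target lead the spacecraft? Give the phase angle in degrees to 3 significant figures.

Transfer-ellipse semi-major axis a_t = (r₁ + r₂)/2 = (2.380×10^5 + 5.920×10^5)/2 = 4.150×10^5 km.
The half-period of the transfer ellipse is t = π√(a_t³/μ) = 83655 s.
Target angular speed ω₂ = √(μ/r₂³) = 2.2042×10^-5 rad/s.
Angle swept by the target during transfer: ω₂·t = 1.8439 rad = 105.6°.
The spacecraft traverses 180° on the transfer ellipse, so the target must lead by 180° − 105.6° = 74.4°.

φ = 74.4°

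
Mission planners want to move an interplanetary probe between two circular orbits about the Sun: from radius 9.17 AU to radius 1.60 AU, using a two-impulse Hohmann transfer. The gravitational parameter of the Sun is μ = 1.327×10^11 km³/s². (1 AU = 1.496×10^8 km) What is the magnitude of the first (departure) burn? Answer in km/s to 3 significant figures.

Δv₁ = 4.47 km/s

In km: r₁ = 9.17 × 1.496×10^8 = 1.371832×10^9 km; r₂ = 1.60 × 1.496×10^8 = 2.3936×10^8 km.
Semi-major axis of the transfer orbit: a_t = (1.371832×10^9 + 2.3936×10^8)/2 = 8.05596×10^8 km.
On the circular orbit at r = 1.371832×10^9 km, v_c = √(μ/r) = 9.835 km/s.
Vis-viva on the transfer ellipse at r = 1.371832×10^9 km gives v_t = √[μ(2/r − 1/a_t)] = 5.361 km/s.
Δv₁ = |v_t − v_c| = |5.361 − 9.835| = 4.474 km/s.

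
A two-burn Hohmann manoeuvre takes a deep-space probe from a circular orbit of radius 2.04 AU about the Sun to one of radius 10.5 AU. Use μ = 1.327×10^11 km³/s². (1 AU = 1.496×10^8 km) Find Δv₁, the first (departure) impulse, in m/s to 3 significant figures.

In km: r₁ = 2.04 × 1.496×10^8 = 3.05184×10^8 km; r₂ = 10.5 × 1.496×10^8 = 1.5708×10^9 km.
The Hohmann ellipse has a_t = (r₁ + r₂)/2 = 9.37992×10^8 km.
Circular speed at r = 3.05184×10^8 km: v_c = √(μ/r) = 20.8523 km/s.
Transfer-orbit speed at the same r (vis-viva, a = a_t): v_t = √[μ(2/r − 1/a_t)] = 26.9846 km/s.
Δv₁ = |v_t − v_c| = |26.9846 − 20.8523| = 6.132 km/s.

Δv₁ = 6130 m/s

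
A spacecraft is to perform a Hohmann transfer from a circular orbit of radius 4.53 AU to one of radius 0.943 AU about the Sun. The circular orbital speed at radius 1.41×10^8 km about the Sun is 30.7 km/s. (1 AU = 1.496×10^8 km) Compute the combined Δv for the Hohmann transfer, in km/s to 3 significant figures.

Δv = 14.6 km/s

From the circular-orbit relation v² = μ/r at r = 1.41×10^8 km: μ = v²r = (30.7)² × 1.41×10^8 = 1.32891×10^11 km³/s².
In km: r₁ = 4.53 × 1.496×10^8 = 6.77688×10^8 km; r₂ = 0.943 × 1.496×10^8 = 1.410728×10^8 km.
The Hohmann ellipse has a_t = (r₁ + r₂)/2 = 4.093804×10^8 km.
At r₁ the circular-orbit speed is v₁ = √(μ/r₁) = 14.003 km/s.
Transfer-orbit speed at r₁ (v² = μ(2/r − 1/a)): v_a = √[μ(2/r₁ − 1/a_t)] = 8.2204 km/s.
First burn Δv₁ = |v_a − v₁| = 5.783 km/s.
Circular speed at r₂: v₂ = √(μ/r₂) = 30.692 km/s.
Transfer-orbit speed at r₂: v_p = √[μ(2/r₂ − 1/a_t)] = 39.489 km/s.
Second burn Δv₂ = |v₂ − v_p| = 8.797 km/s.
Δv = Δv₁ + Δv₂ = 5.783 + 8.797 = 14.58 km/s.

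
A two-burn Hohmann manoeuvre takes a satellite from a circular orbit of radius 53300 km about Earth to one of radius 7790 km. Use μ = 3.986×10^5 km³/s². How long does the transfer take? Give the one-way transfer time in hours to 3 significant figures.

t = 7.38 hours

Transfer-ellipse semi-major axis a_t = (r₁ + r₂)/2 = (53300 + 7790)/2 = 30545 km.
By Kepler's third law the transfer-orbit period is T = 2π√(a_t³/μ), so t = T/2 = 26560 s.
Converting: 26560 s ÷ 3600 s/hour = 7.38 hours.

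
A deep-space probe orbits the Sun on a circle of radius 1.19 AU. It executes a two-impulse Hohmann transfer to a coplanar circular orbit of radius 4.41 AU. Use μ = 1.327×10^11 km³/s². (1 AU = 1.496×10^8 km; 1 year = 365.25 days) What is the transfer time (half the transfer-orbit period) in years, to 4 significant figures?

In km: r₁ = 1.19 × 1.496×10^8 = 1.78024×10^8 km; r₂ = 4.41 × 1.496×10^8 = 6.59736×10^8 km.
Semi-major axis of the transfer orbit: a_t = (1.78024×10^8 + 6.59736×10^8)/2 = 4.1888×10^8 km.
By Kepler's third law the transfer-orbit period is T = 2π√(a_t³/μ), so t = T/2 = 7.393×10^7 s.
Converting: 7.393×10^7 s ÷ 3.15576×10^7 s/year (365.25 × 86400) = 2.343 years.

t = 2.343 years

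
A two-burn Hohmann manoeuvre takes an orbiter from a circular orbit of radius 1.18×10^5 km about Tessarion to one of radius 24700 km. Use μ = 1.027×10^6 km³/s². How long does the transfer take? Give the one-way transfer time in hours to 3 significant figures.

Semi-major axis of the transfer orbit: a_t = (1.180×10^5 + 24700)/2 = 71350 km.
By Kepler's third law the transfer-orbit period is T = 2π√(a_t³/μ), so t = T/2 = 59080 s.
Converting: 59080 s ÷ 3600 s/hour = 16.4 hours.

t = 16.4 hours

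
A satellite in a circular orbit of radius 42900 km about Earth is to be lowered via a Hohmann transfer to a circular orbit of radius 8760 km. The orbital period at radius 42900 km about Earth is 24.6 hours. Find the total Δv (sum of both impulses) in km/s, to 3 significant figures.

From Kepler's third law T² = 4π²r³/μ at r = 42900 km, T = 24.6 hours = 24.6 × 3600 s = 88560 s: μ = 4π²r³/T² = 3.97426×10^5 km³/s².
The Hohmann ellipse has a_t = (r₁ + r₂)/2 = 25830 km.
Circular speed at r₁: v₁ = √(μ/r₁) = √(3.97426×10^5/42900) = 3.044 km/s.
Transfer-orbit speed at r₁ (v² = μ(2/r − 1/a)): v_a = √[μ(2/r₁ − 1/a_t)] = 1.773 km/s.
First burn Δv₁ = |v_a − v₁| = 1.271 km/s.
Circular speed at r₂: v₂ = √(μ/r₂) = 6.7356 km/s.
Transfer-orbit speed at r₂: v_p = √[μ(2/r₂ − 1/a_t)] = 8.6805 km/s.
Second burn Δv₂ = |v₂ − v_p| = 1.945 km/s.
Total Δv = Δv₁ + Δv₂ = 3.216 km/s.

Δv = 3.22 km/s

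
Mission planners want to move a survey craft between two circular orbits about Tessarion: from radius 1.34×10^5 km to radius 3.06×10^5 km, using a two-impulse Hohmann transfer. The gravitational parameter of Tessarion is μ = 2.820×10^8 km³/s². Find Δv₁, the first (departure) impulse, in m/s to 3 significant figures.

The Hohmann ellipse has a_t = (r₁ + r₂)/2 = 2.200×10^5 km.
Circular speed at r = 1.340×10^5 km: v_c = √(μ/r) = 45.875 km/s.
Transfer-orbit speed at the same r (vis-viva, a = a_t): v_t = √[μ(2/r − 1/a_t)] = 54.103 km/s.
Δv₁ = |v_t − v_c| = |54.103 − 45.875| = 8.228 km/s.

Δv₁ = 8230 m/s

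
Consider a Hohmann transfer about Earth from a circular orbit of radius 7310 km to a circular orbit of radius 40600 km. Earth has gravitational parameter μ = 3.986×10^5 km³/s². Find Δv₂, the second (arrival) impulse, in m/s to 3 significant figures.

The Hohmann ellipse has a_t = (r₁ + r₂)/2 = 23955 km.
On the circular orbit at r = 40600 km, v_c = √(μ/r) = 3.133 km/s.
Vis-viva on the transfer ellipse at r = 40600 km gives v_t = √[μ(2/r − 1/a_t)] = 1.731 km/s.
Δv₂ = |v_t − v_c| = |1.731 − 3.133| = 1.402 km/s.

Δv₂ = 1400 m/s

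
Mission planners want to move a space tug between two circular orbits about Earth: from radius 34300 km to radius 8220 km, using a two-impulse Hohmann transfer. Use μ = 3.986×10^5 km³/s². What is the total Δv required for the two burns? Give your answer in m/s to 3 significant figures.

Δv = 3170 m/s

Semi-major axis of the transfer orbit: a_t = (34300 + 8220)/2 = 21260 km.
Circular speed at r₁: v₁ = √(μ/r₁) = √(3.986×10^5/34300) = 3.4090 km/s.
Transfer-orbit speed at r₁ (v² = μ(2/r − 1/a)): v_a = √[μ(2/r₁ − 1/a_t)] = 2.1197 km/s.
First burn Δv₁ = |v_a − v₁| = 1.2893 km/s.
Circular speed at r₂: v₂ = √(μ/r₂) = 6.9636 km/s.
Transfer-orbit speed at r₂: v_p = √[μ(2/r₂ − 1/a_t)] = 8.8450 km/s.
Second burn Δv₂ = |v₂ − v_p| = 1.8814 km/s.
Δv = Δv₁ + Δv₂ = 1.2893 + 1.8814 = 3.171 km/s.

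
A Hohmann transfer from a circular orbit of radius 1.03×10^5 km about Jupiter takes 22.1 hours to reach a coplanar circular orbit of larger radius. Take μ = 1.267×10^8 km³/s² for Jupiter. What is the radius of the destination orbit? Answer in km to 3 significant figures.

Transfer time t = 22.1 hours = 79560 s, and t = π√(a_t³/μ).
So a_t = (μ t²/π²)^(1/3) = (1.267×10^8 × (79560)² / π²)^(1/3) = 4.3313×10^5 km.
Since a_t = (r₁ + r₂)/2, r₂ = 2a_t − r₁ = 2×4.3313×10^5 − 1.030×10^5 = 7.6326×10^5 km.

r₂ = 7.63×10^5 km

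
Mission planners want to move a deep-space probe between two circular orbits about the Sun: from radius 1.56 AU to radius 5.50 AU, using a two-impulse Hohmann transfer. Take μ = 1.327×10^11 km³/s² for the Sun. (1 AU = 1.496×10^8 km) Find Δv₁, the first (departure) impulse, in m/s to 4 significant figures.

In km: r₁ = 1.56 × 1.496×10^8 = 2.33376×10^8 km; r₂ = 5.50 × 1.496×10^8 = 8.228×10^8 km.
Semi-major axis of the transfer orbit: a_t = (2.33376×10^8 + 8.228×10^8)/2 = 5.28088×10^8 km.
Circular speed at r = 2.33376×10^8 km: v_c = √(μ/r) = 23.846 km/s.
Transfer-orbit speed at the same r (vis-viva, a = a_t): v_t = √[μ(2/r − 1/a_t)] = 29.765 km/s.
Δv₁ = |v_t − v_c| = |29.765 − 23.846| = 5.919 km/s.

Δv₁ = 5919 m/s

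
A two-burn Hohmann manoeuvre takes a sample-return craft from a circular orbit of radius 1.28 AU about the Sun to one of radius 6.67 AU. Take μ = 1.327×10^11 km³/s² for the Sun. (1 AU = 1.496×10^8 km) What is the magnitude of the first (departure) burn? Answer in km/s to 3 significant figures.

Δv₁ = 7.78 km/s

In km: r₁ = 1.28 × 1.496×10^8 = 1.91488×10^8 km; r₂ = 6.67 × 1.496×10^8 = 9.97832×10^8 km.
Transfer-ellipse semi-major axis a_t = (r₁ + r₂)/2 = (1.91488×10^8 + 9.97832×10^8)/2 = 5.9466×10^8 km.
On the circular orbit at r = 1.91488×10^8 km, v_c = √(μ/r) = 26.3248 km/s.
Vis-viva on the transfer ellipse at r = 1.91488×10^8 km gives v_t = √[μ(2/r − 1/a_t)] = 34.1004 km/s.
Δv₁ = |v_t − v_c| = |34.1004 − 26.3248| = 7.776 km/s.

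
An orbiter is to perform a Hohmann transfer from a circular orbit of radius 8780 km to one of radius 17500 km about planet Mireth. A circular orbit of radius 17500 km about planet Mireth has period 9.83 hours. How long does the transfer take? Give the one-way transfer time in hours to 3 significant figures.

From Kepler's third law T² = 4π²r³/μ at r = 17500 km, T = 9.83 hours = 9.83 × 3600 s = 35388 s: μ = 4π²r³/T² = 1.68951×10^5 km³/s².
Semi-major axis of the transfer orbit: a_t = (8780 + 17500)/2 = 13140 km.
Transfer time t = π√(a_t³/μ) = π√((13140)³ / 1.68951×10^5) = 11510 s.
Converting: 11510 s ÷ 3600 s/hour = 3.20 hours.

t = 3.20 hours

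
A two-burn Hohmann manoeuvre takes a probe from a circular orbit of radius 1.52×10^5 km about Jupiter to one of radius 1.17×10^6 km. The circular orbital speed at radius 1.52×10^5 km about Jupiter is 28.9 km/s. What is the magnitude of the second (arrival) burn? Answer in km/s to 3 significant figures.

Δv₂ = 5.42 km/s

From the circular-orbit relation v² = μ/r at r = 1.52×10^5 km: μ = v²r = (28.9)² × 1.52×10^5 = 1.26952×10^8 km³/s².
Semi-major axis of the transfer orbit: a_t = (1.520×10^5 + 1.170×10^6)/2 = 6.610×10^5 km.
On the circular orbit at r = 1.170×10^6 km, v_c = √(μ/r) = 10.4166 km/s.
Transfer-orbit speed at the same r (vis-viva, a = a_t): v_t = √[μ(2/r − 1/a_t)] = 4.99514 km/s.
Δv₂ = |v_t − v_c| = |4.99514 − 10.4166| = 5.421 km/s.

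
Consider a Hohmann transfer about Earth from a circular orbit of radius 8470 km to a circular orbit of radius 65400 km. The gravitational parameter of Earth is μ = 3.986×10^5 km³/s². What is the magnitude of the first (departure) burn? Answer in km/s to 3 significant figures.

Semi-major axis of the transfer orbit: a_t = (8470 + 65400)/2 = 36935 km.
Circular speed at r = 8470 km: v_c = √(μ/r) = 6.860 km/s.
Vis-viva on the transfer ellipse at r = 8470 km gives v_t = √[μ(2/r − 1/a_t)] = 9.128 km/s.
Δv₁ = |v_t − v_c| = |9.128 − 6.860| = 2.268 km/s.

Δv₁ = 2.27 km/s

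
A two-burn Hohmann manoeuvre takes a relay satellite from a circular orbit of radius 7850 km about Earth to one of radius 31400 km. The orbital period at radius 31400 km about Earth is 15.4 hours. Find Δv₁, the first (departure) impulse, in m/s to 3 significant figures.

Δv₁ = 1890 m/s

From Kepler's third law T² = 4π²r³/μ at r = 31400 km, T = 15.4 hours = 15.4 × 3600 s = 55440 s: μ = 4π²r³/T² = 3.97651×10^5 km³/s².
The Hohmann ellipse has a_t = (r₁ + r₂)/2 = 19625 km.
On the circular orbit at r = 7850 km, v_c = √(μ/r) = 7.11732 km/s.
Vis-viva on the transfer ellipse at r = 7850 km gives v_t = √[μ(2/r − 1/a_t)] = 9.00277 km/s.
Δv₁ = |v_t − v_c| = |9.00277 − 7.11732| = 1.885 km/s.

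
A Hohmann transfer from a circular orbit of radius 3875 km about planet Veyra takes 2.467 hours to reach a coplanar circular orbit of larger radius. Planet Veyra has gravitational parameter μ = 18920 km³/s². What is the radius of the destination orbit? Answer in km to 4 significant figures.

Transfer time t = 2.467 hours = 8881.2 s, and t = π√(a_t³/μ).
So a_t = (μ t²/π²)^(1/3) = (18920 × (8881.2)² / π²)^(1/3) = 5327.5 km.
Since a_t = (r₁ + r₂)/2, r₂ = 2a_t − r₁ = 2×5327.5 − 3875 = 6780 km.

r₂ = 6780 km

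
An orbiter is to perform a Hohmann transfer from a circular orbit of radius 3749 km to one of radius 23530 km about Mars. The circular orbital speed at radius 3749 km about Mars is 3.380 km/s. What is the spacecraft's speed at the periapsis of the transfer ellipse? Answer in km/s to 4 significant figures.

v = 4.439 km/s

From the circular-orbit relation v² = μ/r at r = 3749 km: μ = v²r = (3.380)² × 3749 = 42830.1 km³/s².
Transfer-ellipse semi-major axis a_t = (r₁ + r₂)/2 = (3749 + 23530)/2 = 13639.5 km.
The periapsis of the transfer ellipse is at r = 3749 km.
Vis-viva: v = √[μ(2/r − 1/a_t)] = √[42830.1 × (2/3749 − 1/13639.5)] = 4.439 km/s.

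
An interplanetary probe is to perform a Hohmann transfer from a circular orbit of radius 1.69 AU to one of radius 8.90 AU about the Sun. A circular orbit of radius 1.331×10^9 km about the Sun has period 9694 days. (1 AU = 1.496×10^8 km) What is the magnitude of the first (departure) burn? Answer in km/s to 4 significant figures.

Δv₁ = 6.792 km/s

From Kepler's third law T² = 4π²r³/μ at r = 1.331×10^9 km, T = 9694 days = 9694 × 86400 s = 8.375616×10^8 s: μ = 4π²r³/T² = 1.32697×10^11 km³/s².
In km: r₁ = 1.69 × 1.496×10^8 = 2.52824×10^8 km; r₂ = 8.90 × 1.496×10^8 = 1.33144×10^9 km.
Transfer-ellipse semi-major axis a_t = (r₁ + r₂)/2 = (2.52824×10^8 + 1.33144×10^9)/2 = 7.92132×10^8 km.
Circular speed at r = 2.52824×10^8 km: v_c = √(μ/r) = 22.910 km/s.
Transfer-orbit speed at the same r (vis-viva, a = a_t): v_t = √[μ(2/r − 1/a_t)] = 29.702 km/s.
Δv₁ = |v_t − v_c| = |29.702 − 22.910| = 6.792 km/s.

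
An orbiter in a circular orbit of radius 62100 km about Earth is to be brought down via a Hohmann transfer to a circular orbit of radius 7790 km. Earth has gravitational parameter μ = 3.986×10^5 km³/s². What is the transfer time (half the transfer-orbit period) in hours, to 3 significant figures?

t = 9.03 hours

The Hohmann ellipse has a_t = (r₁ + r₂)/2 = 34945 km.
By Kepler's third law the transfer-orbit period is T = 2π√(a_t³/μ), so t = T/2 = 32510 s.
Converting: 32510 s ÷ 3600 s/hour = 9.03 hours.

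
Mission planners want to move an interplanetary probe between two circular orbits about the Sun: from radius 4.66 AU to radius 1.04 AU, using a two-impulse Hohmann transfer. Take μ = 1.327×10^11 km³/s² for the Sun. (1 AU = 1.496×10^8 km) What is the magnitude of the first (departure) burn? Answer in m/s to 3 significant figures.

Δv₁ = 5460 m/s

In km: r₁ = 4.66 × 1.496×10^8 = 6.97136×10^8 km; r₂ = 1.04 × 1.496×10^8 = 1.55584×10^8 km.
Semi-major axis of the transfer orbit: a_t = (6.97136×10^8 + 1.55584×10^8)/2 = 4.2636×10^8 km.
On the circular orbit at r = 6.97136×10^8 km, v_c = √(μ/r) = 13.7967 km/s.
Vis-viva on the transfer ellipse at r = 6.97136×10^8 km gives v_t = √[μ(2/r − 1/a_t)] = 8.33433 km/s.
Δv₁ = |v_t − v_c| = |8.33433 − 13.7967| = 5.462 km/s.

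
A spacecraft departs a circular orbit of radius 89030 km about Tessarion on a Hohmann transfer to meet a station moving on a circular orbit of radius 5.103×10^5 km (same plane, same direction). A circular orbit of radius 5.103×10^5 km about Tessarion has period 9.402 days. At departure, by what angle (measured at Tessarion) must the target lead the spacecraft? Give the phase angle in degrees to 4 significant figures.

From Kepler's third law T² = 4π²r³/μ at r = 5.103×10^5 km, T = 9.402 days = 9.402 × 86400 s = 8.123328×10^5 s: μ = 4π²r³/T² = 7.95002×10^6 km³/s².
Semi-major axis of the transfer orbit: a_t = (89030 + 5.103×10^5)/2 = 2.99665×10^5 km.
The half-period of the transfer ellipse is t = π√(a_t³/μ) = 1.8278×10^5 s.
The target's mean motion on its circular orbit is ω₂ = √(μ/r₂³) = 7.7347×10^-6 rad/s.
Angle swept by the target during transfer: ω₂·t = 1.4137 rad = 81.00°.
The spacecraft traverses 180° on the transfer ellipse, so the target must lead by 180° − 81.00° = 99.00°.

φ = 99.00°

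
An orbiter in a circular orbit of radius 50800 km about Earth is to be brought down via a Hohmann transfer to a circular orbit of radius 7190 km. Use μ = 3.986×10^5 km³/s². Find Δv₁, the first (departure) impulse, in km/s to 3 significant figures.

Δv₁ = 1.41 km/s

Semi-major axis of the transfer orbit: a_t = (50800 + 7190)/2 = 28995 km.
On the circular orbit at r = 50800 km, v_c = √(μ/r) = 2.801 km/s.
Vis-viva on the transfer ellipse at r = 50800 km gives v_t = √[μ(2/r − 1/a_t)] = 1.395 km/s.
Δv₁ = |v_t − v_c| = |1.395 − 2.801| = 1.406 km/s.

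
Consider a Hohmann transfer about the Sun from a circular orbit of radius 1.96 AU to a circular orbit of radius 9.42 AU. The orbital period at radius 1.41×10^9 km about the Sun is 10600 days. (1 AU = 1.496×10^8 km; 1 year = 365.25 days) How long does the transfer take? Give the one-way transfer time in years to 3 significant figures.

t = 6.81 years

From Kepler's third law T² = 4π²r³/μ at r = 1.41×10^9 km, T = 10600 days = 10600 × 86400 s = 9.1584×10^8 s: μ = 4π²r³/T² = 1.31940×10^11 km³/s².
In km: r₁ = 1.96 × 1.496×10^8 = 2.93216×10^8 km; r₂ = 9.42 × 1.496×10^8 = 1.409232×10^9 km.
Transfer-ellipse semi-major axis a_t = (r₁ + r₂)/2 = (2.93216×10^8 + 1.409232×10^9)/2 = 8.51224×10^8 km.
By Kepler's third law the transfer-orbit period is T = 2π√(a_t³/μ), so t = T/2 = 2.148×10^8 s.
Converting: 2.148×10^8 s ÷ 3.15576×10^7 s/year (365.25 × 86400) = 6.81 years.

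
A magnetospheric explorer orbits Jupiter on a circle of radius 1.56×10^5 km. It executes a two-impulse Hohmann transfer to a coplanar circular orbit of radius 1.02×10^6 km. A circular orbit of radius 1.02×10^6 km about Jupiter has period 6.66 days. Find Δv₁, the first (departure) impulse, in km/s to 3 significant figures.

From Kepler's third law T² = 4π²r³/μ at r = 1.02×10^6 km, T = 6.66 days = 6.66 × 86400 s = 5.75424×10^5 s: μ = 4π²r³/T² = 1.26527×10^8 km³/s².
Transfer-ellipse semi-major axis a_t = (r₁ + r₂)/2 = (1.560×10^5 + 1.020×10^6)/2 = 5.880×10^5 km.
On the circular orbit at r = 1.560×10^5 km, v_c = √(μ/r) = 28.48 km/s.
Transfer-orbit speed at the same r (vis-viva, a = a_t): v_t = √[μ(2/r − 1/a_t)] = 37.51 km/s.
Δv₁ = |v_t − v_c| = |37.51 − 28.48| = 9.030 km/s.

Δv₁ = 9.03 km/s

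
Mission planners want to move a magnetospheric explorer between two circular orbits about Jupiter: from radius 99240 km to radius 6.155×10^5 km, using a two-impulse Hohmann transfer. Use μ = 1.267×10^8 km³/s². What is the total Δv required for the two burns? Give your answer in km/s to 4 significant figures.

Δv = 17.95 km/s

The Hohmann ellipse has a_t = (r₁ + r₂)/2 = 3.5737×10^5 km.
At r₁ the circular-orbit speed is v₁ = √(μ/r₁) = 35.73 km/s.
On the transfer ellipse at r₁, vis-viva gives v_p = √[μ(2/r₁ − 1/a_t)] = 46.89 km/s.
First burn Δv₁ = |v_p − v₁| = 11.16 km/s.
At r₂, v₂ = √(μ/r₂) = 14.3474 km/s.
Transfer-orbit speed at r₂: v_a = √[μ(2/r₂ − 1/a_t)] = 7.56064 km/s.
Second burn Δv₂ = |v₂ − v_a| = 6.787 km/s.
Δv = Δv₁ + Δv₂ = 11.16 + 6.787 = 17.95 km/s.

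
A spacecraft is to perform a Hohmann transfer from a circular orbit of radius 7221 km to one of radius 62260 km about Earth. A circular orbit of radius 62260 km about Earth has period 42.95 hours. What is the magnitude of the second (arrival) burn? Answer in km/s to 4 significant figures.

From Kepler's third law T² = 4π²r³/μ at r = 62260 km, T = 42.95 hours = 42.95 × 3600 s = 1.5462×10^5 s: μ = 4π²r³/T² = 3.98525×10^5 km³/s².
Semi-major axis of the transfer orbit: a_t = (7221 + 62260)/2 = 34740.5 km.
Circular speed at r = 62260 km: v_c = √(μ/r) = 2.530 km/s.
Vis-viva on the transfer ellipse at r = 62260 km gives v_t = √[μ(2/r − 1/a_t)] = 1.153 km/s.
Δv₂ = |v_t − v_c| = |1.153 − 2.530| = 1.377 km/s.

Δv₂ = 1.377 km/s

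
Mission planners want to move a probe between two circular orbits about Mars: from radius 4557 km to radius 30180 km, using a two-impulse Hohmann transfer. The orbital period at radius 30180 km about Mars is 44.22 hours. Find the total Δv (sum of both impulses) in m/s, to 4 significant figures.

From Kepler's third law T² = 4π²r³/μ at r = 30180 km, T = 44.22 hours = 44.22 × 3600 s = 1.59192×10^5 s: μ = 4π²r³/T² = 42822.8 km³/s².
Semi-major axis of the transfer orbit: a_t = (4557 + 30180)/2 = 17368.5 km.
At r₁ the circular-orbit speed is v₁ = √(μ/r₁) = 3.0655 km/s.
Transfer-orbit speed at r₁ (vis-viva equation): v_p = √[μ(2/r₁ − 1/a_t)] = 4.0409 km/s.
First burn Δv₁ = |v_p − v₁| = 0.9754 km/s.
Circular speed at r₂: v₂ = √(μ/r₂) = 1.19118 km/s.
Transfer-orbit speed at r₂: v_a = √[μ(2/r₂ − 1/a_t)] = 0.610149 km/s.
Second burn Δv₂ = |v₂ − v_a| = 0.5810 km/s.
Total Δv = Δv₁ + Δv₂ = 1.556 km/s.

Δv = 1556 m/s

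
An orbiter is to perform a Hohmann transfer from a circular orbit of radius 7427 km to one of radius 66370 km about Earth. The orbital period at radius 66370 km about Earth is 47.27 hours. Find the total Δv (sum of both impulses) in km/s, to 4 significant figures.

From Kepler's third law T² = 4π²r³/μ at r = 66370 km, T = 47.27 hours = 47.27 × 3600 s = 1.70172×10^5 s: μ = 4π²r³/T² = 3.98565×10^5 km³/s².
Transfer-ellipse semi-major axis a_t = (r₁ + r₂)/2 = (7427 + 66370)/2 = 36898.5 km.
At r₁ the circular-orbit speed is v₁ = √(μ/r₁) = 7.326 km/s.
On the transfer ellipse at r₁, vis-viva gives v_p = √[μ(2/r₁ − 1/a_t)] = 9.825 km/s.
First burn Δv₁ = |v_p − v₁| = 2.499 km/s.
Circular speed at r₂: v₂ = √(μ/r₂) = 2.4506 km/s.
Transfer-orbit speed at r₂: v_a = √[μ(2/r₂ − 1/a_t)] = 1.0994 km/s.
Second burn Δv₂ = |v₂ − v_a| = 1.351 km/s.
Total Δv = Δv₁ + Δv₂ = 3.850 km/s.

Δv = 3.850 km/s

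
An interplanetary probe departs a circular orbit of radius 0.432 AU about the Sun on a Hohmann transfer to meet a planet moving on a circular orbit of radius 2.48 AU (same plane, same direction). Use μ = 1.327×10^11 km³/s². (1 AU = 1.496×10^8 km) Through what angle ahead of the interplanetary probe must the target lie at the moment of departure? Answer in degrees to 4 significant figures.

φ = 99.03°

In km: r₁ = 0.432 × 1.496×10^8 = 6.46272×10^7 km; r₂ = 2.48 × 1.496×10^8 = 3.71008×10^8 km.
Semi-major axis of the transfer orbit: a_t = (6.46272×10^7 + 3.71008×10^8)/2 = 2.178176×10^8 km.
The half-period of the transfer ellipse is t = π√(a_t³/μ) = 2.772×10^7 s.
Target angular speed ω₂ = √(μ/r₂³) = 5.098×10^-8 rad/s.
Angle swept by the target during transfer: ω₂·t = 1.4132 rad = 80.97°.
Arrival is 180° from departure on the ellipse, so φ = 180° − 80.97° = 99.03°.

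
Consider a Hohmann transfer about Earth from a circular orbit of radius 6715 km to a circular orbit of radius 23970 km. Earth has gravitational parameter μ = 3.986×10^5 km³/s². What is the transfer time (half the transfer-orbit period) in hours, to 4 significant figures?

t = 2.627 hours

The Hohmann ellipse has a_t = (r₁ + r₂)/2 = 15342.5 km.
By Kepler's third law the transfer-orbit period is T = 2π√(a_t³/μ), so t = T/2 = 9456 s.
Converting: 9456 s ÷ 3600 s/hour = 2.627 hours.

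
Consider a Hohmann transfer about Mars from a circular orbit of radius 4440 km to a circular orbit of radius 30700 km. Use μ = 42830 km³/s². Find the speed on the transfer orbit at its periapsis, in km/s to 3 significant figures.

v = 4.11 km/s

Transfer-ellipse semi-major axis a_t = (r₁ + r₂)/2 = (4440 + 30700)/2 = 17570 km.
At periapsis, r = 4440 km.
Applying v² = μ(2/r − 1/a_t): v = 4.105 km/s.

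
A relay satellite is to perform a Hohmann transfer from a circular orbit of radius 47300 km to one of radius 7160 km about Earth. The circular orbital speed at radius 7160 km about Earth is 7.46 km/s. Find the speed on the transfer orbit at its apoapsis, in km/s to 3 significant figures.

v = 1.49 km/s

From the circular-orbit relation v² = μ/r at r = 7160 km: μ = v²r = (7.46)² × 7160 = 3.98465×10^5 km³/s².
The Hohmann ellipse has a_t = (r₁ + r₂)/2 = 27230 km.
The apoapsis of the transfer ellipse is at r = 47300 km.
Applying v² = μ(2/r − 1/a_t): v = 1.488 km/s.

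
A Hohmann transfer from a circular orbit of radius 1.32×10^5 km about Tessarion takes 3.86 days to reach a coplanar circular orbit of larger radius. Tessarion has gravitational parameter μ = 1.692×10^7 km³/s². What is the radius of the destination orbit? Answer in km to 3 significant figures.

r₂ = 1.02×10^6 km

Transfer time t = 3.86 days = 3.33504×10^5 s, and t = π√(a_t³/μ).
So a_t = (μ t²/π²)^(1/3) = (1.692×10^7 × (3.33504×10^5)² / π²)^(1/3) = 5.7557×10^5 km.
Since a_t = (r₁ + r₂)/2, r₂ = 2a_t − r₁ = 2×5.7557×10^5 − 1.320×10^5 = 1.01914×10^6 km.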